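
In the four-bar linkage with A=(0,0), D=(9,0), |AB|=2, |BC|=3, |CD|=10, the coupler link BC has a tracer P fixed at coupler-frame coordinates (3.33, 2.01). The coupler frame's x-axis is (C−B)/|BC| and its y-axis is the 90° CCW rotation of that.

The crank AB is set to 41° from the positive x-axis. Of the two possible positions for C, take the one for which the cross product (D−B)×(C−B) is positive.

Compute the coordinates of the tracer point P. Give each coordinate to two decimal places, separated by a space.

A=(0,0), D=(9.00,0)
B = A + 2.00·(cos41°, sin41°) = (1.5094, 1.3121)
|BD| = 7.6046
circle(B,3.00) ∩ circle(D,10.00): a=-2.1809, h=2.0600
  candidates: C₊=(-0.2833,3.7176) cross=15.666; C₋=(-0.9942,-0.3407) cross=-15.666
  mode + wants cross > 0 → take C=(-0.2833,3.7176) (cross=15.666)
ex = (C−B)/|BC| = (-0.5976,0.8018); ey = (-0.8018,-0.5976)
P = B + 3.33·ex + 2.01·ey = (-2.0921,2.7810)

-2.09 2.78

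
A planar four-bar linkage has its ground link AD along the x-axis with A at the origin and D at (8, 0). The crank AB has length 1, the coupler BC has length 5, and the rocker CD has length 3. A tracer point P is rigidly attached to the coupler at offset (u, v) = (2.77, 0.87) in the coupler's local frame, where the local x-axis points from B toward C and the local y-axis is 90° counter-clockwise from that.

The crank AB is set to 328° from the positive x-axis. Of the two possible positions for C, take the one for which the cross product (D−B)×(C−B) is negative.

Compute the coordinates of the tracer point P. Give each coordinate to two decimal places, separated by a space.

3.75 -0.44

A=(0,0), D=(8.00,0)
B = A + 1.00·(cos328°, sin328°) = (0.8480, -0.5299)
|BD| = 7.1716
circle(B,5.00) ∩ circle(D,3.00): a=4.7013, h=1.7023
  candidates: C₊=(5.4107,1.5151) cross=12.208; C₋=(5.6623,-1.8802) cross=-12.208
  mode - wants cross < 0 → take C=(5.6623,-1.8802) (cross=-12.208)
ex = (C−B)/|BC| = (0.9628,-0.2701); ey = (0.2701,0.9628)
P = B + 2.77·ex + 0.87·ey = (3.7501,-0.4403)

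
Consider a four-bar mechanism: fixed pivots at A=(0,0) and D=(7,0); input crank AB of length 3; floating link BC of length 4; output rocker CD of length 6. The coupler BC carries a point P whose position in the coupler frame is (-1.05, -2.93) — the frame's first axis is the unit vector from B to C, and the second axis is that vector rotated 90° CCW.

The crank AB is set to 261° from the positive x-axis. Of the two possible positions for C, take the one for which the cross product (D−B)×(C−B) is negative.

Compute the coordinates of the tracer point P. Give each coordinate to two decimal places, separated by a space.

A=(0,0), D=(7.00,0)
B = A + 3.00·(cos261°, sin261°) = (-0.4693, -2.9631)
|BD| = 8.0356
circle(B,4.00) ∩ circle(D,6.00): a=2.7733, h=2.8825
  candidates: C₊=(1.0457,0.7389) cross=23.162; C₋=(3.1715,-4.6198) cross=-23.162
  mode - wants cross < 0 → take C=(3.1715,-4.6198) (cross=-23.162)
ex = (C−B)/|BC| = (0.9102,-0.4142); ey = (0.4142,0.9102)
P = B + -1.05·ex + -2.93·ey = (-2.6386,-5.1950)

-2.64 -5.20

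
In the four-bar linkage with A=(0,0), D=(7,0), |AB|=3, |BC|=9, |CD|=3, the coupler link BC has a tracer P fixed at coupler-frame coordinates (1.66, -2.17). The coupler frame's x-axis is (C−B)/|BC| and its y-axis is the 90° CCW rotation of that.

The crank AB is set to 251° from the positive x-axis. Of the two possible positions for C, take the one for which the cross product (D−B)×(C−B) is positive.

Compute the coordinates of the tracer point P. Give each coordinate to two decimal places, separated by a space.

1.68 -3.48

A=(0,0), D=(7.00,0)
B = A + 3.00·(cos251°, sin251°) = (-0.9767, -2.8366)
|BD| = 8.4660
circle(B,9.00) ∩ circle(D,3.00): a=8.4853, h=2.9999
  candidates: C₊=(6.0130,2.8330) cross=25.398; C₋=(8.0233,-2.8201) cross=-25.398
  mode + wants cross > 0 → take C=(6.0130,2.8330) (cross=25.398)
ex = (C−B)/|BC| = (0.7766,0.6300); ey = (-0.6300,0.7766)
P = B + 1.66·ex + -2.17·ey = (1.6795,-3.4761)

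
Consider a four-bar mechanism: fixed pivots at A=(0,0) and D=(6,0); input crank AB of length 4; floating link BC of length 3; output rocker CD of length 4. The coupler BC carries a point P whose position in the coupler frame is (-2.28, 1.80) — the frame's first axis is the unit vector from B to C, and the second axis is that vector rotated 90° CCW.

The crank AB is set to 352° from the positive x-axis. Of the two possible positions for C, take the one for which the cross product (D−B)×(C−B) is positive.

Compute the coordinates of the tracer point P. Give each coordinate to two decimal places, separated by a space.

A=(0,0), D=(6.00,0)
B = A + 4.00·(cos352°, sin352°) = (3.9611, -0.5567)
|BD| = 2.1136
circle(B,3.00) ∩ circle(D,4.00): a=-0.5992, h=2.9396
  candidates: C₊=(2.6088,2.1212) cross=6.213; C₋=(4.1573,-3.5503) cross=-6.213
  mode + wants cross > 0 → take C=(2.6088,2.1212) (cross=6.213)
ex = (C−B)/|BC| = (-0.4508,0.8926); ey = (-0.8926,-0.4508)
P = B + -2.28·ex + 1.80·ey = (3.3821,-3.4033)

3.38 -3.40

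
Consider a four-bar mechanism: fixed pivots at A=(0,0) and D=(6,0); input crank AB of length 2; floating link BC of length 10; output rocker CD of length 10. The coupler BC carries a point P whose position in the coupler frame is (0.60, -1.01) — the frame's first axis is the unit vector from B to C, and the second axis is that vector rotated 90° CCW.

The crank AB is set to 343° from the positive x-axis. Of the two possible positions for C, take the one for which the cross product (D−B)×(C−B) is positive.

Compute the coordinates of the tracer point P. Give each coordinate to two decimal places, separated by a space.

2.96 -0.05

A=(0,0), D=(6.00,0)
B = A + 2.00·(cos343°, sin343°) = (1.9126, -0.5847)
|BD| = 4.1290
circle(B,10.00) ∩ circle(D,10.00): a=2.0645, h=9.7846
  candidates: C₊=(2.5706,9.3936) cross=40.401; C₋=(5.3420,-9.9783) cross=-40.401
  mode + wants cross > 0 → take C=(2.5706,9.3936) (cross=40.401)
ex = (C−B)/|BC| = (0.0658,0.9978); ey = (-0.9978,0.0658)
P = B + 0.60·ex + -1.01·ey = (2.9599,-0.0525)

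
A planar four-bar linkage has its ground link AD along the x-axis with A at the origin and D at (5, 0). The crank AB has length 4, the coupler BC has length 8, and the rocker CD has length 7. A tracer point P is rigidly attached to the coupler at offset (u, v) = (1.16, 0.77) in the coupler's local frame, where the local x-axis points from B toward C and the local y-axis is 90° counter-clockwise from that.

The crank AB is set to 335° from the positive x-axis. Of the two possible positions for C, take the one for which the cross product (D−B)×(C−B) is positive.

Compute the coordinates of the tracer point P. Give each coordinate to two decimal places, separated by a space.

A=(0,0), D=(5.00,0)
B = A + 4.00·(cos335°, sin335°) = (3.6252, -1.6905)
|BD| = 2.1789
circle(B,8.00) ∩ circle(D,7.00): a=4.5315, h=6.5928
  candidates: C₊=(1.3694,5.9849) cross=14.365; C₋=(11.5993,-2.3344) cross=-14.365
  mode + wants cross > 0 → take C=(1.3694,5.9849) (cross=14.365)
ex = (C−B)/|BC| = (-0.2820,0.9594); ey = (-0.9594,-0.2820)
P = B + 1.16·ex + 0.77·ey = (2.5594,-0.7947)

2.56 -0.79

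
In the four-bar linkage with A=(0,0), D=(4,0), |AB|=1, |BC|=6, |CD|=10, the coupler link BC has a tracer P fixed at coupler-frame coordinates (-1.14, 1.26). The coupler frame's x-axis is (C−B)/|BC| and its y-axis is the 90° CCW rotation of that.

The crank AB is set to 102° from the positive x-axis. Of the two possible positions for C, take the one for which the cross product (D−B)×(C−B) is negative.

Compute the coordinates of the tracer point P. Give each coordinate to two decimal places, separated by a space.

A=(0,0), D=(4.00,0)
B = A + 1.00·(cos102°, sin102°) = (-0.2079, 0.9781)
|BD| = 4.3201
circle(B,6.00) ∩ circle(D,10.00): a=-5.2472, h=2.9098
  candidates: C₊=(-4.6600,5.0005) cross=12.571; C₋=(-5.9777,-0.6681) cross=-12.571
  mode - wants cross < 0 → take C=(-5.9777,-0.6681) (cross=-12.571)
ex = (C−B)/|BC| = (-0.9616,-0.2744); ey = (0.2744,-0.9616)
P = B + -1.14·ex + 1.26·ey = (1.2340,0.0793)

1.23 0.08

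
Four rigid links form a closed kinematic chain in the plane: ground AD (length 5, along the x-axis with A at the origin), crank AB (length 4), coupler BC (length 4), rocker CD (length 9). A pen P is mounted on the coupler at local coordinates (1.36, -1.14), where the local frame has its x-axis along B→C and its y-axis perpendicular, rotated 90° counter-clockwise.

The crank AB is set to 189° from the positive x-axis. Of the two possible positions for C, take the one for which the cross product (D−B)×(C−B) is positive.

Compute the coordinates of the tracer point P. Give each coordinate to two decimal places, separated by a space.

A=(0,0), D=(5.00,0)
B = A + 4.00·(cos189°, sin189°) = (-3.9508, -0.6257)
|BD| = 8.9726
circle(B,4.00) ∩ circle(D,9.00): a=0.8642, h=3.9055
  candidates: C₊=(-3.3611,3.3306) cross=35.043; C₋=(-2.8163,-4.4615) cross=-35.043
  mode + wants cross > 0 → take C=(-3.3611,3.3306) (cross=35.043)
ex = (C−B)/|BC| = (0.1474,0.9891); ey = (-0.9891,0.1474)
P = B + 1.36·ex + -1.14·ey = (-2.6227,0.5513)

-2.62 0.55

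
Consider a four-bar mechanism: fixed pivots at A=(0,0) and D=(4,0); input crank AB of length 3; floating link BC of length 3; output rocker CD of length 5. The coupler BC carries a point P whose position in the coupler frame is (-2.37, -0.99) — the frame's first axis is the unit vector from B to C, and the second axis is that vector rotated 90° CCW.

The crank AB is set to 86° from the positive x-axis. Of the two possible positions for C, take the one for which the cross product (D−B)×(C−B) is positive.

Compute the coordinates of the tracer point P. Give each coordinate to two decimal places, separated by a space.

A=(0,0), D=(4.00,0)
B = A + 3.00·(cos86°, sin86°) = (0.2093, 2.9927)
|BD| = 4.8297
circle(B,3.00) ∩ circle(D,5.00): a=0.7584, h=2.9026
  candidates: C₊=(2.6031,4.8009) cross=14.018; C₋=(-0.9940,0.2446) cross=-14.018
  mode + wants cross > 0 → take C=(2.6031,4.8009) (cross=14.018)
ex = (C−B)/|BC| = (0.7979,0.6027); ey = (-0.6027,0.7979)
P = B + -2.37·ex + -0.99·ey = (-1.0851,0.7742)

-1.09 0.77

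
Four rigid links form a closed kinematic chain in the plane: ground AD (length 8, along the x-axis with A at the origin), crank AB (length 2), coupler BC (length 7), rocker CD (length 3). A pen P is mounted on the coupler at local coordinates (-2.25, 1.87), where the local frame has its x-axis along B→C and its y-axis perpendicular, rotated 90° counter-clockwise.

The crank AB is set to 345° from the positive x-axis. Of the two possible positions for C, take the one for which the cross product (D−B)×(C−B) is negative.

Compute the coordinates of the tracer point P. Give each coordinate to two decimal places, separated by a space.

A=(0,0), D=(8.00,0)
B = A + 2.00·(cos345°, sin345°) = (1.9319, -0.5176)
|BD| = 6.0902
circle(B,7.00) ∩ circle(D,3.00): a=6.3291, h=2.9905
  candidates: C₊=(7.9838,3.0000) cross=18.213; C₋=(8.4922,-2.9593) cross=-18.213
  mode - wants cross < 0 → take C=(8.4922,-2.9593) (cross=-18.213)
ex = (C−B)/|BC| = (0.9372,-0.3488); ey = (0.3488,0.9372)
P = B + -2.25·ex + 1.87·ey = (0.4755,2.0197)

0.48 2.02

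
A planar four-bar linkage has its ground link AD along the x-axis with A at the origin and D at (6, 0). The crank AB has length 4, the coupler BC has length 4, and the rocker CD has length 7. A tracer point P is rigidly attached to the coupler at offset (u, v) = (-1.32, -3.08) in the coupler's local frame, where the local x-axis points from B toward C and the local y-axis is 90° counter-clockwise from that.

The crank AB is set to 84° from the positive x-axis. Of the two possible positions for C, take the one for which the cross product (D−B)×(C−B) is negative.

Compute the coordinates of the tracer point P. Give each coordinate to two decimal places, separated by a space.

-2.00 6.30

A=(0,0), D=(6.00,0)
B = A + 4.00·(cos84°, sin84°) = (0.4181, 3.9781)
|BD| = 6.8544
circle(B,4.00) ∩ circle(D,7.00): a=1.0200, h=3.8678
  candidates: C₊=(3.4935,6.5359) cross=26.511; C₋=(-0.9960,0.2364) cross=-26.511
  mode - wants cross < 0 → take C=(-0.9960,0.2364) (cross=-26.511)
ex = (C−B)/|BC| = (-0.3535,-0.9354); ey = (0.9354,-0.3535)
P = B + -1.32·ex + -3.08·ey = (-1.9963,6.3017)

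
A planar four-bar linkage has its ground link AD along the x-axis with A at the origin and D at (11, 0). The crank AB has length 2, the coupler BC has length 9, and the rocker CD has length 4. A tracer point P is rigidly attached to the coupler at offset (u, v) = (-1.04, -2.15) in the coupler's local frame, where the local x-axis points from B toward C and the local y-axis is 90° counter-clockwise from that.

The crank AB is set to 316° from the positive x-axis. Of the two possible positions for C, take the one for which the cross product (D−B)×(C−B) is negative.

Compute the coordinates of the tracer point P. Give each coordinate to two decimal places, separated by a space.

-0.16 -3.17

A=(0,0), D=(11.00,0)
B = A + 2.00·(cos316°, sin316°) = (1.4387, -1.3893)
|BD| = 9.6617
circle(B,9.00) ∩ circle(D,4.00): a=8.1947, h=3.7212
  candidates: C₊=(9.0131,3.4716) cross=35.954; C₋=(10.0833,-3.8935) cross=-35.954
  mode - wants cross < 0 → take C=(10.0833,-3.8935) (cross=-35.954)
ex = (C−B)/|BC| = (0.9605,-0.2782); ey = (0.2782,0.9605)
P = B + -1.04·ex + -2.15·ey = (-0.1585,-3.1650)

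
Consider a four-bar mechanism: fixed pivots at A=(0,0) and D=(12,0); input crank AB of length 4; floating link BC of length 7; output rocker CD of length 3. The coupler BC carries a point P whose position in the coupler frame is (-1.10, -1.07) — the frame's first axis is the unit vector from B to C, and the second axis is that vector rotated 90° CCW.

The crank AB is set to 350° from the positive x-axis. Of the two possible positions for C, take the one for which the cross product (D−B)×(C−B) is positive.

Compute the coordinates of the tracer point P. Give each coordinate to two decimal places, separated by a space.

A=(0,0), D=(12.00,0)
B = A + 4.00·(cos350°, sin350°) = (3.9392, -0.6946)
|BD| = 8.0906
circle(B,7.00) ∩ circle(D,3.00): a=6.5173, h=2.5543
  candidates: C₊=(10.2132,2.4098) cross=20.666; C₋=(10.6518,-2.6800) cross=-20.666
  mode + wants cross > 0 → take C=(10.2132,2.4098) (cross=20.666)
ex = (C−B)/|BC| = (0.8963,0.4435); ey = (-0.4435,0.8963)
P = B + -1.10·ex + -1.07·ey = (3.4279,-2.1415)

3.43 -2.14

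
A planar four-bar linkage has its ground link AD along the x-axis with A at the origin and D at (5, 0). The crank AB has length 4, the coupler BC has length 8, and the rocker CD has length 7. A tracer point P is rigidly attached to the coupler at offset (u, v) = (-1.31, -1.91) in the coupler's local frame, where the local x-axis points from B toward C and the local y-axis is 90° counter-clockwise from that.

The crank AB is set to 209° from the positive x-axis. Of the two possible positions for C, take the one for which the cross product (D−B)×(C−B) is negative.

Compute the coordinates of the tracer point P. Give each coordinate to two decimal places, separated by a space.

A=(0,0), D=(5.00,0)
B = A + 4.00·(cos209°, sin209°) = (-3.4985, -1.9392)
|BD| = 8.7169
circle(B,8.00) ∩ circle(D,7.00): a=5.2189, h=6.0633
  candidates: C₊=(0.2407,5.1331) cross=52.853; C₋=(2.9385,-6.6896) cross=-52.853
  mode - wants cross < 0 → take C=(2.9385,-6.6896) (cross=-52.853)
ex = (C−B)/|BC| = (0.8046,-0.5938); ey = (0.5938,0.8046)
P = B + -1.31·ex + -1.91·ey = (-5.6867,-2.6982)

-5.69 -2.70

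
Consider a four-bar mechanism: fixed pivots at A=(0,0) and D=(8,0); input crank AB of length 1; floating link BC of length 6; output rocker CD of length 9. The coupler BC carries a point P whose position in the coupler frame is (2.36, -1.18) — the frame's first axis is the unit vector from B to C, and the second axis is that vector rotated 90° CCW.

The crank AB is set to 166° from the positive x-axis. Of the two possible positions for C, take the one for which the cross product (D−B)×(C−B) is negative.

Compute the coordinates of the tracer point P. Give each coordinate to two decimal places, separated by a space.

A=(0,0), D=(8.00,0)
B = A + 1.00·(cos166°, sin166°) = (-0.9703, 0.2419)
|BD| = 8.9736
circle(B,6.00) ∩ circle(D,9.00): a=1.9794, h=5.6641
  candidates: C₊=(1.1611,5.8506) cross=50.827; C₋=(0.8557,-5.4735) cross=-50.827
  mode - wants cross < 0 → take C=(0.8557,-5.4735) (cross=-50.827)
ex = (C−B)/|BC| = (0.3043,-0.9526); ey = (0.9526,0.3043)
P = B + 2.36·ex + -1.18·ey = (-1.3761,-2.3652)

-1.38 -2.37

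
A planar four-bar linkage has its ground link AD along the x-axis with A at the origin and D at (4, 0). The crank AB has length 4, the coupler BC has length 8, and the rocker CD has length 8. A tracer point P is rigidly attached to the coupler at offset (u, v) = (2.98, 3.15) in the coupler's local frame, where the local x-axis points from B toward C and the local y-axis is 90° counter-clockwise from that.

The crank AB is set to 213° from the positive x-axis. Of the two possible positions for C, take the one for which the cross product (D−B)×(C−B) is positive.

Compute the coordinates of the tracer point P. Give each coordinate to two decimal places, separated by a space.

A=(0,0), D=(4.00,0)
B = A + 4.00·(cos213°, sin213°) = (-3.3547, -2.1786)
|BD| = 7.6706
circle(B,8.00) ∩ circle(D,8.00): a=3.8353, h=7.0207
  candidates: C₊=(-1.6713,5.6423) cross=53.853; C₋=(2.3167,-7.8209) cross=-53.853
  mode + wants cross > 0 → take C=(-1.6713,5.6423) (cross=53.853)
ex = (C−B)/|BC| = (0.2104,0.9776); ey = (-0.9776,0.2104)
P = B + 2.98·ex + 3.15·ey = (-5.8071,1.3975)

-5.81 1.40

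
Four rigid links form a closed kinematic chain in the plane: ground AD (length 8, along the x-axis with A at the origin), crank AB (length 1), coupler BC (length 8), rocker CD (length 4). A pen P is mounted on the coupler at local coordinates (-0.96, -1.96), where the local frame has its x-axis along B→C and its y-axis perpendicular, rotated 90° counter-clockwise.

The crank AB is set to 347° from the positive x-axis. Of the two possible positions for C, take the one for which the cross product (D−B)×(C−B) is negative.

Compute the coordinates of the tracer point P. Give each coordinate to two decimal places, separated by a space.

-0.80 -1.50

A=(0,0), D=(8.00,0)
B = A + 1.00·(cos347°, sin347°) = (0.9744, -0.2250)
|BD| = 7.0292
circle(B,8.00) ∩ circle(D,4.00): a=6.9289, h=3.9987
  candidates: C₊=(7.7718,3.9935) cross=28.108; C₋=(8.0277,-3.9999) cross=-28.108
  mode - wants cross < 0 → take C=(8.0277,-3.9999) (cross=-28.108)
ex = (C−B)/|BC| = (0.8817,-0.4719); ey = (0.4719,0.8817)
P = B + -0.96·ex + -1.96·ey = (-0.7969,-1.5000)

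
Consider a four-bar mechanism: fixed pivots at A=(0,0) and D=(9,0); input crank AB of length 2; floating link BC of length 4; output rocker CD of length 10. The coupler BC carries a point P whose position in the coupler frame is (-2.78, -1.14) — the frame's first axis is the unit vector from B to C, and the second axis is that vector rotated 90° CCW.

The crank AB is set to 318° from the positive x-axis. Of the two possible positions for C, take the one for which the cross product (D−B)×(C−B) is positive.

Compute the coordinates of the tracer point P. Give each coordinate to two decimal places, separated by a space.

A=(0,0), D=(9.00,0)
B = A + 2.00·(cos318°, sin318°) = (1.4863, -1.3383)
|BD| = 7.6320
circle(B,4.00) ∩ circle(D,10.00): a=-1.6872, h=3.6268
  candidates: C₊=(-0.8107,1.9365) cross=27.679; C₋=(0.4612,-5.2047) cross=-27.679
  mode + wants cross > 0 → take C=(-0.8107,1.9365) (cross=27.679)
ex = (C−B)/|BC| = (-0.5743,0.8187); ey = (-0.8187,-0.5743)
P = B + -2.78·ex + -1.14·ey = (4.0160,-2.9595)

4.02 -2.96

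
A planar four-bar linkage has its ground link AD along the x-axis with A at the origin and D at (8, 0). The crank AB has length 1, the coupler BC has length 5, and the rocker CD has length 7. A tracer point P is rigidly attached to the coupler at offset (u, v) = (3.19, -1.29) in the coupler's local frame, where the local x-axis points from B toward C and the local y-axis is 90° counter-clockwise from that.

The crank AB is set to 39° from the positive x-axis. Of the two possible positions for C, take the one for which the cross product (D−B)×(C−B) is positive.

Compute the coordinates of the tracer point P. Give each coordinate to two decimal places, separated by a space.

A=(0,0), D=(8.00,0)
B = A + 1.00·(cos39°, sin39°) = (0.7771, 0.6293)
|BD| = 7.2502
circle(B,5.00) ∩ circle(D,7.00): a=1.9700, h=4.5956
  candidates: C₊=(3.1386,5.0365) cross=33.319; C₋=(2.3408,-4.1199) cross=-33.319
  mode + wants cross > 0 → take C=(3.1386,5.0365) (cross=33.319)
ex = (C−B)/|BC| = (0.4723,0.8814); ey = (-0.8814,0.4723)
P = B + 3.19·ex + -1.29·ey = (3.4208,2.8319)

3.42 2.83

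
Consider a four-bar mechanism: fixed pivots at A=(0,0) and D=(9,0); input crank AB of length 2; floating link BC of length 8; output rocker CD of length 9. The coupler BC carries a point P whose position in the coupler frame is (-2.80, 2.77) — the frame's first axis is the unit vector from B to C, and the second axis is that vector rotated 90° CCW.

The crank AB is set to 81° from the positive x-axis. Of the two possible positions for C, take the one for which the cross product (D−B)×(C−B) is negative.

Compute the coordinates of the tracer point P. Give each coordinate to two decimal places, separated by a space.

A=(0,0), D=(9.00,0)
B = A + 2.00·(cos81°, sin81°) = (0.3129, 1.9754)
|BD| = 8.9089
circle(B,8.00) ∩ circle(D,9.00): a=3.5003, h=7.1936
  candidates: C₊=(5.3211,8.2138) cross=64.087; C₋=(2.1310,-5.8153) cross=-64.087
  mode - wants cross < 0 → take C=(2.1310,-5.8153) (cross=-64.087)
ex = (C−B)/|BC| = (0.2273,-0.9738); ey = (0.9738,0.2273)
P = B + -2.80·ex + 2.77·ey = (2.3740,5.3316)

2.37 5.33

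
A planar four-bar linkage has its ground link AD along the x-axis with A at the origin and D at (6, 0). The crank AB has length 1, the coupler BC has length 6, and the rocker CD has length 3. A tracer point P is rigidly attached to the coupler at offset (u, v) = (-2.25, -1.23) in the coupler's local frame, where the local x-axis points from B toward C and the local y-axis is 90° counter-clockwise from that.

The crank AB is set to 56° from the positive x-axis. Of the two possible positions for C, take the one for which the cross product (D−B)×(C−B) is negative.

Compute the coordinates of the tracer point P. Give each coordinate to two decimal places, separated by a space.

A=(0,0), D=(6.00,0)
B = A + 1.00·(cos56°, sin56°) = (0.5592, 0.8290)
|BD| = 5.5036
circle(B,6.00) ∩ circle(D,3.00): a=5.2047, h=2.9851
  candidates: C₊=(6.1542,2.9960) cross=16.429; C₋=(5.2549,-2.9060) cross=-16.429
  mode - wants cross < 0 → take C=(5.2549,-2.9060) (cross=-16.429)
ex = (C−B)/|BC| = (0.7826,-0.6225); ey = (0.6225,0.7826)
P = B + -2.25·ex + -1.23·ey = (-1.9674,1.2671)

-1.97 1.27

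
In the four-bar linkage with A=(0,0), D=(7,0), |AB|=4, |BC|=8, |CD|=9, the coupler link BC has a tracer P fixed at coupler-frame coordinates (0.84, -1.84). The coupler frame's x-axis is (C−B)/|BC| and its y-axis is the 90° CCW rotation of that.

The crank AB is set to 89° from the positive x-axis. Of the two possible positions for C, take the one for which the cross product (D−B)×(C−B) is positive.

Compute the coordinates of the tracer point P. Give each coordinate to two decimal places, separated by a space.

A=(0,0), D=(7.00,0)
B = A + 4.00·(cos89°, sin89°) = (0.0698, 3.9994)
|BD| = 8.0014
circle(B,8.00) ∩ circle(D,9.00): a=2.9384, h=7.4408
  candidates: C₊=(6.3340,8.9753) cross=59.537; C₋=(-1.1044,-3.9140) cross=-59.537
  mode + wants cross > 0 → take C=(6.3340,8.9753) (cross=59.537)
ex = (C−B)/|BC| = (0.7830,0.6220); ey = (-0.6220,0.7830)
P = B + 0.84·ex + -1.84·ey = (1.8720,3.0811)

1.87 3.08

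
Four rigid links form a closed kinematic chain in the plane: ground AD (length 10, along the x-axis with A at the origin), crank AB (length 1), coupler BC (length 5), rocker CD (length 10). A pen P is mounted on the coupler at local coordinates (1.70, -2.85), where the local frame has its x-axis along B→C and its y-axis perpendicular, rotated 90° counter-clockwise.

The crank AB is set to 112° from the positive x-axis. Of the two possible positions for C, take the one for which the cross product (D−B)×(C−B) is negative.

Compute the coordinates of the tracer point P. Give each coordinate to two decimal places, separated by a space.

-2.74 -1.40

A=(0,0), D=(10.00,0)
B = A + 1.00·(cos112°, sin112°) = (-0.3746, 0.9272)
|BD| = 10.4160
circle(B,5.00) ∩ circle(D,10.00): a=1.6077, h=4.7345
  candidates: C₊=(1.6482,5.4997) cross=49.314; C₋=(0.8053,-3.9316) cross=-49.314
  mode - wants cross < 0 → take C=(0.8053,-3.9316) (cross=-49.314)
ex = (C−B)/|BC| = (0.2360,-0.9718); ey = (0.9718,0.2360)
P = B + 1.70·ex + -2.85·ey = (-2.7429,-1.3974)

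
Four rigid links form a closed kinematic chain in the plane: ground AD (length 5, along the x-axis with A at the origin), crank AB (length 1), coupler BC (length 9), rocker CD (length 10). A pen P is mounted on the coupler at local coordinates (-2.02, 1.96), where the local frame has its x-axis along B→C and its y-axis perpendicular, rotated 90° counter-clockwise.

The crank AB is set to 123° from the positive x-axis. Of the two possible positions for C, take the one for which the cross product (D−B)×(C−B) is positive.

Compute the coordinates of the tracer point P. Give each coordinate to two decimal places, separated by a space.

A=(0,0), D=(5.00,0)
B = A + 1.00·(cos123°, sin123°) = (-0.5446, 0.8387)
|BD| = 5.6077
circle(B,9.00) ∩ circle(D,10.00): a=1.1098, h=8.9313
  candidates: C₊=(1.8884,9.5036) cross=50.084; C₋=(-0.7831,-8.1582) cross=-50.084
  mode + wants cross > 0 → take C=(1.8884,9.5036) (cross=50.084)
ex = (C−B)/|BC| = (0.2703,0.9628); ey = (-0.9628,0.2703)
P = B + -2.02·ex + 1.96·ey = (-2.9777,-0.5763)

-2.98 -0.58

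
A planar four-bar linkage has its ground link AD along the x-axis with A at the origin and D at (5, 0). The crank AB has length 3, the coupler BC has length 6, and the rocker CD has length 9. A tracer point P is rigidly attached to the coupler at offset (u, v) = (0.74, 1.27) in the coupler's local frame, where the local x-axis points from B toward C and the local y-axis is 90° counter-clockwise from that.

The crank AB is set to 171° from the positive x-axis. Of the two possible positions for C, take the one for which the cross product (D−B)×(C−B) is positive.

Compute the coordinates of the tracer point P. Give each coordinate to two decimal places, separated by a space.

-4.01 1.51

A=(0,0), D=(5.00,0)
B = A + 3.00·(cos171°, sin171°) = (-2.9631, 0.4693)
|BD| = 7.9769
circle(B,6.00) ∩ circle(D,9.00): a=1.1678, h=5.8853
  candidates: C₊=(-1.4511,6.2757) cross=46.946; C₋=(-2.1435,-5.4745) cross=-46.946
  mode + wants cross > 0 → take C=(-1.4511,6.2757) (cross=46.946)
ex = (C−B)/|BC| = (0.2520,0.9677); ey = (-0.9677,0.2520)
P = B + 0.74·ex + 1.27·ey = (-4.0056,1.5055)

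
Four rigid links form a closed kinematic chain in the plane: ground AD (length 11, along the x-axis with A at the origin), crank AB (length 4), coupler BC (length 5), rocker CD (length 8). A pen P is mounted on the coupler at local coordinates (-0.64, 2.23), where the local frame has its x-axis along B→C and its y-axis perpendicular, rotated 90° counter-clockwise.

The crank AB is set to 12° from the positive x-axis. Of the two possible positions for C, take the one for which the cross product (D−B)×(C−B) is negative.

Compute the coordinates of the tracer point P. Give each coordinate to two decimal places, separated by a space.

A=(0,0), D=(11.00,0)
B = A + 4.00·(cos12°, sin12°) = (3.9126, 0.8316)
|BD| = 7.1360
circle(B,5.00) ∩ circle(D,8.00): a=0.8354, h=4.9297
  candidates: C₊=(5.3168,5.6304) cross=35.179; C₋=(4.1678,-4.1618) cross=-35.179
  mode - wants cross < 0 → take C=(4.1678,-4.1618) (cross=-35.179)
ex = (C−B)/|BC| = (0.0510,-0.9987); ey = (0.9987,0.0510)
P = B + -0.64·ex + 2.23·ey = (6.1070,1.5846)

6.11 1.58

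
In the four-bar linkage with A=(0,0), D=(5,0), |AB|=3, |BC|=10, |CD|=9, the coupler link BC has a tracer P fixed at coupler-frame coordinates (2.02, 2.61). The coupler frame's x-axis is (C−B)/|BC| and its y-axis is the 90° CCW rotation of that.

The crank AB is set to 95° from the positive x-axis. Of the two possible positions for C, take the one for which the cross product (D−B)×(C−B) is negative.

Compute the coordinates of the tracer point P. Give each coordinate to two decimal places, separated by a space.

2.27 0.87

A=(0,0), D=(5.00,0)
B = A + 3.00·(cos95°, sin95°) = (-0.2615, 2.9886)
|BD| = 6.0510
circle(B,10.00) ∩ circle(D,9.00): a=4.5955, h=8.8815
  candidates: C₊=(8.1210,8.4415) cross=53.742; C₋=(-0.6522,-7.0038) cross=-53.742
  mode - wants cross < 0 → take C=(-0.6522,-7.0038) (cross=-53.742)
ex = (C−B)/|BC| = (-0.0391,-0.9992); ey = (0.9992,-0.0391)
P = B + 2.02·ex + 2.61·ey = (2.2676,0.8682)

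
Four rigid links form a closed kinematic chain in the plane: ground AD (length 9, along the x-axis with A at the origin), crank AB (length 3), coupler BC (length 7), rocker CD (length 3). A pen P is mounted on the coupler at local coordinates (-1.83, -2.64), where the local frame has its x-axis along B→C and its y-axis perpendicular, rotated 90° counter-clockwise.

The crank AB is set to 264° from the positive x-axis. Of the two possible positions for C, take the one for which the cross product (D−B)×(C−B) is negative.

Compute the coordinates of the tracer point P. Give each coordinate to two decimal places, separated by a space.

-1.66 -5.90

A=(0,0), D=(9.00,0)
B = A + 3.00·(cos264°, sin264°) = (-0.3136, -2.9836)
|BD| = 9.7798
circle(B,7.00) ∩ circle(D,3.00): a=6.9349, h=0.9522
  candidates: C₊=(6.0003,0.0389) cross=9.312; C₋=(6.5812,-1.7747) cross=-9.312
  mode - wants cross < 0 → take C=(6.5812,-1.7747) (cross=-9.312)
ex = (C−B)/|BC| = (0.9850,0.1727); ey = (-0.1727,0.9850)
P = B + -1.83·ex + -2.64·ey = (-1.6602,-5.8999)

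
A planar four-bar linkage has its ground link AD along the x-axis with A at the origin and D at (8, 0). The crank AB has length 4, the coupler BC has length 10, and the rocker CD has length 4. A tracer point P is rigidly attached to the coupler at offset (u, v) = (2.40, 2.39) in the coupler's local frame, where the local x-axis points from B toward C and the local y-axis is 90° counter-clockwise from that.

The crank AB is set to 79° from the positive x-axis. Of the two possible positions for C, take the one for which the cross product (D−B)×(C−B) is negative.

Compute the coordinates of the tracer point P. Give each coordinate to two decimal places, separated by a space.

4.13 3.55

A=(0,0), D=(8.00,0)
B = A + 4.00·(cos79°, sin79°) = (0.7632, 3.9265)
|BD| = 8.2334
circle(B,10.00) ∩ circle(D,4.00): a=9.2179, h=3.8769
  candidates: C₊=(10.7143,2.9381) cross=31.920; C₋=(7.0164,-3.8772) cross=-31.920
  mode - wants cross < 0 → take C=(7.0164,-3.8772) (cross=-31.920)
ex = (C−B)/|BC| = (0.6253,-0.7804); ey = (0.7804,0.6253)
P = B + 2.40·ex + 2.39·ey = (4.1291,3.5481)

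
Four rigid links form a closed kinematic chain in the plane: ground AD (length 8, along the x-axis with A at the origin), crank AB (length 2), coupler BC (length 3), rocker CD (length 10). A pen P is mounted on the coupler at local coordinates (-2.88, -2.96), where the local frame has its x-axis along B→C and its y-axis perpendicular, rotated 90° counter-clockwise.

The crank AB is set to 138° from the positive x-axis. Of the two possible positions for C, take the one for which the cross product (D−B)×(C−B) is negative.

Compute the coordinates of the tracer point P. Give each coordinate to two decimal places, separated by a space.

A=(0,0), D=(8.00,0)
B = A + 2.00·(cos138°, sin138°) = (-1.4863, 1.3383)
|BD| = 9.5802
circle(B,3.00) ∩ circle(D,10.00): a=0.0407, h=2.9997
  candidates: C₊=(-1.0269,4.3029) cross=28.738; C₋=(-1.8650,-1.6377) cross=-28.738
  mode - wants cross < 0 → take C=(-1.8650,-1.6377) (cross=-28.738)
ex = (C−B)/|BC| = (-0.1262,-0.9920); ey = (0.9920,-0.1262)
P = B + -2.88·ex + -2.96·ey = (-4.0591,4.5689)

-4.06 4.57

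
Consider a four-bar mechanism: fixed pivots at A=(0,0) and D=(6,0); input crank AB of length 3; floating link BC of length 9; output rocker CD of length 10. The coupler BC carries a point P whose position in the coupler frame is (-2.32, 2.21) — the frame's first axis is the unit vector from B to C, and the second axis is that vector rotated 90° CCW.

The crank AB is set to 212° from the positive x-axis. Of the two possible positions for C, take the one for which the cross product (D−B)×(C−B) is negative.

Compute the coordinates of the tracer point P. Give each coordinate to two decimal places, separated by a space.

-1.88 1.55

A=(0,0), D=(6.00,0)
B = A + 3.00·(cos212°, sin212°) = (-2.5441, -1.5898)
|BD| = 8.6908
circle(B,9.00) ∩ circle(D,10.00): a=3.2523, h=8.3918
  candidates: C₊=(-0.8818,7.2554) cross=72.932; C₋=(2.1883,-9.2451) cross=-72.932
  mode - wants cross < 0 → take C=(2.1883,-9.2451) (cross=-72.932)
ex = (C−B)/|BC| = (0.5258,-0.8506); ey = (0.8506,0.5258)
P = B + -2.32·ex + 2.21·ey = (-1.8843,1.5457)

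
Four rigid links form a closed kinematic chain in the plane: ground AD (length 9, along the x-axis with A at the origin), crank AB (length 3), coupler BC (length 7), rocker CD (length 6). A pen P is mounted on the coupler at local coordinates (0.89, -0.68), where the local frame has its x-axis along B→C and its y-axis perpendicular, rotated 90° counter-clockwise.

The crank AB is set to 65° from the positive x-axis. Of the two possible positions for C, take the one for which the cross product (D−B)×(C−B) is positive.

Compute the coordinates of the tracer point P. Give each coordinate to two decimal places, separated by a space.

A=(0,0), D=(9.00,0)
B = A + 3.00·(cos65°, sin65°) = (1.2679, 2.7189)
|BD| = 8.1963
circle(B,7.00) ∩ circle(D,6.00): a=4.8912, h=5.0076
  candidates: C₊=(7.5432,5.8205) cross=41.044; C₋=(4.2209,-3.6277) cross=-41.044
  mode + wants cross > 0 → take C=(7.5432,5.8205) (cross=41.044)
ex = (C−B)/|BC| = (0.8965,0.4431); ey = (-0.4431,0.8965)
P = B + 0.89·ex + -0.68·ey = (2.3670,2.5037)

2.37 2.50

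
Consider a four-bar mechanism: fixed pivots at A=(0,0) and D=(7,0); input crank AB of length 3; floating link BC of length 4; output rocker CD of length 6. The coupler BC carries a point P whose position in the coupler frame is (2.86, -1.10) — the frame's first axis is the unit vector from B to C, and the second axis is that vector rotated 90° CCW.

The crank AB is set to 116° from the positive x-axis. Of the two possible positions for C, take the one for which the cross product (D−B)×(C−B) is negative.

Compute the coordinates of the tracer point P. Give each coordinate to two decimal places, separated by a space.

A=(0,0), D=(7.00,0)
B = A + 3.00·(cos116°, sin116°) = (-1.3151, 2.6964)
|BD| = 8.7414
circle(B,4.00) ∩ circle(D,6.00): a=3.2267, h=2.3640
  candidates: C₊=(2.4834,3.9498) cross=20.664; C₋=(1.0250,-0.5476) cross=-20.664
  mode - wants cross < 0 → take C=(1.0250,-0.5476) (cross=-20.664)
ex = (C−B)/|BC| = (0.5850,-0.8110); ey = (0.8110,0.5850)
P = B + 2.86·ex + -1.10·ey = (-0.5340,-0.2666)

-0.53 -0.27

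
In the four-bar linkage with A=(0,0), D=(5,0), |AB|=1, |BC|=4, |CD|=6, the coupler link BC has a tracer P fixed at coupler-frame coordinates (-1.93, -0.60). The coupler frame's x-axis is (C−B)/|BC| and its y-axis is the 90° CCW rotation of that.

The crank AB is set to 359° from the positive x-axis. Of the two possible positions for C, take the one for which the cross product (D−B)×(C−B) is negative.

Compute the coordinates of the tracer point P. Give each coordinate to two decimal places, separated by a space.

0.64 1.97

A=(0,0), D=(5.00,0)
B = A + 1.00·(cos359°, sin359°) = (0.9998, -0.0175)
|BD| = 4.0002
circle(B,4.00) ∩ circle(D,6.00): a=-0.4998, h=3.9687
  candidates: C₊=(0.4828,3.9490) cross=15.875; C₋=(0.5174,-3.9882) cross=-15.875
  mode - wants cross < 0 → take C=(0.5174,-3.9882) (cross=-15.875)
ex = (C−B)/|BC| = (-0.1206,-0.9927); ey = (0.9927,-0.1206)
P = B + -1.93·ex + -0.60·ey = (0.6370,1.9708)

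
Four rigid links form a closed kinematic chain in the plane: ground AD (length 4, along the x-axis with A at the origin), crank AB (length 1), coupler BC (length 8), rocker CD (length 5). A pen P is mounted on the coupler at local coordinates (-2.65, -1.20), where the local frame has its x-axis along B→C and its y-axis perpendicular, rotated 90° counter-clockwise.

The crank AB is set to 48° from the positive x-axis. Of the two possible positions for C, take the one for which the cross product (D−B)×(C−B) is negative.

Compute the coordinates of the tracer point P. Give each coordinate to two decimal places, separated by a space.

-2.19 1.26

A=(0,0), D=(4.00,0)
B = A + 1.00·(cos48°, sin48°) = (0.6691, 0.7431)
|BD| = 3.4128
circle(B,8.00) ∩ circle(D,5.00): a=7.4202, h=2.9900
  candidates: C₊=(8.5624,2.0456) cross=10.204; C₋=(7.2602,-3.7909) cross=-10.204
  mode - wants cross < 0 → take C=(7.2602,-3.7909) (cross=-10.204)
ex = (C−B)/|BC| = (0.8239,-0.5668); ey = (0.5668,0.8239)
P = B + -2.65·ex + -1.20·ey = (-2.1943,1.2564)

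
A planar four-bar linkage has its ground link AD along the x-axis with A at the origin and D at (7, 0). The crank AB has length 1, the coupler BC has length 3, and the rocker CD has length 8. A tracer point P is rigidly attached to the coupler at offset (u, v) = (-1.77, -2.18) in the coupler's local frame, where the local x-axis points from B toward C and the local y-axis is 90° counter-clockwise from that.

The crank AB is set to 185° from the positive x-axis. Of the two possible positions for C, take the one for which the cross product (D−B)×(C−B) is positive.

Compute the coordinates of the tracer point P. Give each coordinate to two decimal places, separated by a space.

A=(0,0), D=(7.00,0)
B = A + 1.00·(cos185°, sin185°) = (-0.9962, -0.0872)
|BD| = 7.9967
circle(B,3.00) ∩ circle(D,8.00): a=0.5594, h=2.9474
  candidates: C₊=(-0.4689,2.8661) cross=23.569; C₋=(-0.4047,-3.0283) cross=-23.569
  mode + wants cross > 0 → take C=(-0.4689,2.8661) (cross=23.569)
ex = (C−B)/|BC| = (0.1757,0.9844); ey = (-0.9844,0.1757)
P = B + -1.77·ex + -2.18·ey = (0.8388,-2.2127)

0.84 -2.21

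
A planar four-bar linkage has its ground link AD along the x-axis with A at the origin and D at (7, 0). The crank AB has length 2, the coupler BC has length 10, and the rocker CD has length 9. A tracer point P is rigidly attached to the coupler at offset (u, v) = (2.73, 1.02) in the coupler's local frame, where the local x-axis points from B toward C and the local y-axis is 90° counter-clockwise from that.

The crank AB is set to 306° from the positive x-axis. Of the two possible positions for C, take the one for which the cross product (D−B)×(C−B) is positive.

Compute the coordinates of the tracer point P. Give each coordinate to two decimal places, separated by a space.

A=(0,0), D=(7.00,0)
B = A + 2.00·(cos306°, sin306°) = (1.1756, -1.6180)
|BD| = 6.0450
circle(B,10.00) ∩ circle(D,9.00): a=4.5940, h=8.8823
  candidates: C₊=(3.2245,8.1698) cross=53.693; C₋=(7.9795,-8.9465) cross=-53.693
  mode + wants cross > 0 → take C=(3.2245,8.1698) (cross=53.693)
ex = (C−B)/|BC| = (0.2049,0.9788); ey = (-0.9788,0.2049)
P = B + 2.73·ex + 1.02·ey = (0.7366,1.2630)

0.74 1.26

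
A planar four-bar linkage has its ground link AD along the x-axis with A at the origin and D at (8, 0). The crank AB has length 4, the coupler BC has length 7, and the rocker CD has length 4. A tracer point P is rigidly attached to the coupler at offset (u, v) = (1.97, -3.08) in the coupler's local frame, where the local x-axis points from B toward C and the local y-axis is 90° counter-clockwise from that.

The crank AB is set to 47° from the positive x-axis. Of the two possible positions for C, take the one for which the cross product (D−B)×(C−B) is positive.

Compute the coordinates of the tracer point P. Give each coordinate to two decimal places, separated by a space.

5.00 0.06

A=(0,0), D=(8.00,0)
B = A + 4.00·(cos47°, sin47°) = (2.7280, 2.9254)
|BD| = 6.0293
circle(B,7.00) ∩ circle(D,4.00): a=5.7513, h=3.9903
  candidates: C₊=(9.6930,3.6240) cross=24.059; C₋=(5.8208,-3.3543) cross=-24.059
  mode + wants cross > 0 → take C=(9.6930,3.6240) (cross=24.059)
ex = (C−B)/|BC| = (0.9950,0.0998); ey = (-0.0998,0.9950)
P = B + 1.97·ex + -3.08·ey = (4.9955,0.0574)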